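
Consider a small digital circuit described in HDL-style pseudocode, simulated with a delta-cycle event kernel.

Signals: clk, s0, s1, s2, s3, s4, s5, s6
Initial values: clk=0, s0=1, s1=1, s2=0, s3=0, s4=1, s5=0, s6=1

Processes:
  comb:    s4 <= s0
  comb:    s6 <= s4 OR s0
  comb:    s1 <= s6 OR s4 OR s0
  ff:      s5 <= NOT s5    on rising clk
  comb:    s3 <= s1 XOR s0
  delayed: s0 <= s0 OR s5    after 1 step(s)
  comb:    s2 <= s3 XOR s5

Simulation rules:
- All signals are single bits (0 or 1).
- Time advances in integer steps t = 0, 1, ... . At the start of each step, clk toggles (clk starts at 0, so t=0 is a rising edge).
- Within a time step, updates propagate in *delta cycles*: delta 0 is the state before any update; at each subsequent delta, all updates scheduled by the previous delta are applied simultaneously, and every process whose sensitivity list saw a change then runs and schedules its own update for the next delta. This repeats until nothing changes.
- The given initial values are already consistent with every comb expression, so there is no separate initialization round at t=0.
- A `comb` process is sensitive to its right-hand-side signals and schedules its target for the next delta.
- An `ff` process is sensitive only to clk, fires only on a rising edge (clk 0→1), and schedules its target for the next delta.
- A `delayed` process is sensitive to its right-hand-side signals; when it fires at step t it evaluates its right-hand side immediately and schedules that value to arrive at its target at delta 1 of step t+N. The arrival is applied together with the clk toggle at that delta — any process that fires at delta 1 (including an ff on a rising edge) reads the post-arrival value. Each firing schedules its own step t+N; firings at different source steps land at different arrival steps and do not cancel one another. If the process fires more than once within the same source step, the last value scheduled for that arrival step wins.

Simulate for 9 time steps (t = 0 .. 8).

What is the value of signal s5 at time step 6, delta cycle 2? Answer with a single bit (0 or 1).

0

t0.Δ0 s1=1 s2=0 s3=0 s4=1 s0=1 s5=0 clk=0 s6=1
t0.Δ1 s1=1 s2=0 s3=0 s4=1 s0=1 s5=0 clk=1 s6=1
t0.Δ2 s1=1 s2=0 s3=0 s4=1 s0=1 s5=1 clk=1 s6=1
t0.Δ3 s1=1 s2=1 s3=0 s4=1 s0=1 s5=1 clk=1 s6=1
t1.Δ0 s1=1 s2=1 s3=0 s4=1 s0=1 s5=1 clk=1 s6=1
t1.Δ1 s1=1 s2=1 s3=0 s4=1 s0=1 s5=1 clk=0 s6=1
t2.Δ0 s1=1 s2=1 s3=0 s4=1 s0=1 s5=1 clk=0 s6=1
t2.Δ1 s1=1 s2=1 s3=0 s4=1 s0=1 s5=1 clk=1 s6=1
t2.Δ2 s1=1 s2=1 s3=0 s4=1 s0=1 s5=0 clk=1 s6=1
t2.Δ3 s1=1 s2=0 s3=0 s4=1 s0=1 s5=0 clk=1 s6=1
t3.Δ0 s1=1 s2=0 s3=0 s4=1 s0=1 s5=0 clk=1 s6=1
t3.Δ1 s1=1 s2=0 s3=0 s4=1 s0=1 s5=0 clk=0 s6=1
t4.Δ0 s1=1 s2=0 s3=0 s4=1 s0=1 s5=0 clk=0 s6=1
t4.Δ1 s1=1 s2=0 s3=0 s4=1 s0=1 s5=0 clk=1 s6=1
t4.Δ2 s1=1 s2=0 s3=0 s4=1 s0=1 s5=1 clk=1 s6=1
t4.Δ3 s1=1 s2=1 s3=0 s4=1 s0=1 s5=1 clk=1 s6=1
t5.Δ0 s1=1 s2=1 s3=0 s4=1 s0=1 s5=1 clk=1 s6=1
t5.Δ1 s1=1 s2=1 s3=0 s4=1 s0=1 s5=1 clk=0 s6=1
t6.Δ0 s1=1 s2=1 s3=0 s4=1 s0=1 s5=1 clk=0 s6=1
t6.Δ1 s1=1 s2=1 s3=0 s4=1 s0=1 s5=1 clk=1 s6=1
t6.Δ2 s1=1 s2=1 s3=0 s4=1 s0=1 s5=0 clk=1 s6=1
t6.Δ3 s1=1 s2=0 s3=0 s4=1 s0=1 s5=0 clk=1 s6=1
t7.Δ0 s1=1 s2=0 s3=0 s4=1 s0=1 s5=0 clk=1 s6=1
t7.Δ1 s1=1 s2=0 s3=0 s4=1 s0=1 s5=0 clk=0 s6=1
t8.Δ0 s1=1 s2=0 s3=0 s4=1 s0=1 s5=0 clk=0 s6=1
t8.Δ1 s1=1 s2=0 s3=0 s4=1 s0=1 s5=0 clk=1 s6=1
t8.Δ2 s1=1 s2=0 s3=0 s4=1 s0=1 s5=1 clk=1 s6=1
t8.Δ3 s1=1 s2=1 s3=0 s4=1 s0=1 s5=1 clk=1 s6=1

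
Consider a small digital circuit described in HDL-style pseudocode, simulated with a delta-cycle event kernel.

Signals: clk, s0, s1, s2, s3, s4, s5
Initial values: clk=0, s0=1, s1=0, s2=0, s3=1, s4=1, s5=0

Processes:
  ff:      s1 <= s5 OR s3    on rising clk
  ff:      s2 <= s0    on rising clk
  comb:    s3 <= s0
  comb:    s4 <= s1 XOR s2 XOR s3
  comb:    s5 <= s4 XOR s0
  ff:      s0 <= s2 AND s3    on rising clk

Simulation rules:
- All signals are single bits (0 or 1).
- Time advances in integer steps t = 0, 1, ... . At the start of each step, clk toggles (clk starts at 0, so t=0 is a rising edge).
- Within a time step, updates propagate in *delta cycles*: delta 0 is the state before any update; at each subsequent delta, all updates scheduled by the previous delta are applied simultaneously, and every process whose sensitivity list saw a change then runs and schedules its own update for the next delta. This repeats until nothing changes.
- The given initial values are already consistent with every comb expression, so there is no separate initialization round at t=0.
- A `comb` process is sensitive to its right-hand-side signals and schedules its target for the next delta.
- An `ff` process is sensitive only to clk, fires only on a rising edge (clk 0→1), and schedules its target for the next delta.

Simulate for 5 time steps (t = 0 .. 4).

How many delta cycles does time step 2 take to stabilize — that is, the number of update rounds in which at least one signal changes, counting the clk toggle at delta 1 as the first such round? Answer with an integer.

2

[bits: s2,s5,clk,s3,s0,s1,s4]
t=0: Δ0=0001101 Δ1=0011101 Δ2=1011011 Δ3=1110011 Δ4=1110010 Δ5=1010010 | 5Δ
t=1: Δ0=1010010 Δ1=1000010 | 1Δ
t=2: Δ0=1000010 Δ1=1010010 Δ2=0010000 | 2Δ
t=3: Δ0=0010000 Δ1=0000000 | 1Δ
t=4: Δ0=0000000 Δ1=0010000 | 1Δ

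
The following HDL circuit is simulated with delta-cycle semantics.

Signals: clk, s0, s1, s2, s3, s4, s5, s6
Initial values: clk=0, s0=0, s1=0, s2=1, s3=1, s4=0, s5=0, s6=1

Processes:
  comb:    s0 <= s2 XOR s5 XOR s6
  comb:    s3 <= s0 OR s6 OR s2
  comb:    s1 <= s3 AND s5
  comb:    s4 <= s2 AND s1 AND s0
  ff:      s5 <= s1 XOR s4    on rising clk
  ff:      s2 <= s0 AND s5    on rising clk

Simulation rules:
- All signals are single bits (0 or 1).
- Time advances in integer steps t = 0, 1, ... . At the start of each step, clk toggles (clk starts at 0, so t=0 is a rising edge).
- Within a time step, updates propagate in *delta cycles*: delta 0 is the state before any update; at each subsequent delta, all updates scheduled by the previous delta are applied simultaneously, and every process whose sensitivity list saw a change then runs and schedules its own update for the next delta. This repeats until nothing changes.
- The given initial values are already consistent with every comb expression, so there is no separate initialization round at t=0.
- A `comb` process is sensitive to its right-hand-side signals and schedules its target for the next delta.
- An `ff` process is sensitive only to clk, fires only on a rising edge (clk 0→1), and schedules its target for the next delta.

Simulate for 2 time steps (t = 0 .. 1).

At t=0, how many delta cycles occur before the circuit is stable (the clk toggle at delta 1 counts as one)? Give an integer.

3

t0.Δ0 clk=0 s1=0 s0=0 s3=1 s5=0 s4=0 s2=1 s6=1
t0.Δ1 clk=1 s1=0 s0=0 s3=1 s5=0 s4=0 s2=1 s6=1
t0.Δ2 clk=1 s1=0 s0=0 s3=1 s5=0 s4=0 s2=0 s6=1
t0.Δ3 clk=1 s1=0 s0=1 s3=1 s5=0 s4=0 s2=0 s6=1
t1.Δ0 clk=1 s1=0 s0=1 s3=1 s5=0 s4=0 s2=0 s6=1
t1.Δ1 clk=0 s1=0 s0=1 s3=1 s5=0 s4=0 s2=0 s6=1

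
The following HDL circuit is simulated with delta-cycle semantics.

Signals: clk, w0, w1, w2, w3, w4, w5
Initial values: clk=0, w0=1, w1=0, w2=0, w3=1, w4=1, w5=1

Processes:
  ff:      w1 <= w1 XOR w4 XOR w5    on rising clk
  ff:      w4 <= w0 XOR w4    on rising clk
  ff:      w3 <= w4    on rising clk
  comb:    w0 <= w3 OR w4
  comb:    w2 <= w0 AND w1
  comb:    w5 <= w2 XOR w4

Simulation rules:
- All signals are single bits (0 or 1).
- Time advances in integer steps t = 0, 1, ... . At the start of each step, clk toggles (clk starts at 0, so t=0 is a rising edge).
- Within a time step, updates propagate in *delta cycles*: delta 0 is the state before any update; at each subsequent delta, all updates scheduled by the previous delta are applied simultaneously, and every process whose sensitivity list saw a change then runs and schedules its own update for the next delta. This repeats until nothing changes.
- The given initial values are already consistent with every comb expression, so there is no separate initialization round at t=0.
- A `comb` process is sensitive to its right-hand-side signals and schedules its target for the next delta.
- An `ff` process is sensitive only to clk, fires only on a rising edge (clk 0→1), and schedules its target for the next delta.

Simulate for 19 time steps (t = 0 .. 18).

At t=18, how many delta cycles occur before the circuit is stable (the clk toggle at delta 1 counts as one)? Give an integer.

t0.Δ0 w5=1 w2=0 clk=0 w3=1 w4=1 w0=1 w1=0
t0.Δ1 w5=1 w2=0 clk=1 w3=1 w4=1 w0=1 w1=0
t0.Δ2 w5=1 w2=0 clk=1 w3=1 w4=0 w0=1 w1=0
t0.Δ3 w5=0 w2=0 clk=1 w3=1 w4=0 w0=1 w1=0
t1.Δ0 w5=0 w2=0 clk=1 w3=1 w4=0 w0=1 w1=0
t1.Δ1 w5=0 w2=0 clk=0 w3=1 w4=0 w0=1 w1=0
t2.Δ0 w5=0 w2=0 clk=0 w3=1 w4=0 w0=1 w1=0
t2.Δ1 w5=0 w2=0 clk=1 w3=1 w4=0 w0=1 w1=0
t2.Δ2 w5=0 w2=0 clk=1 w3=0 w4=1 w0=1 w1=0
t2.Δ3 w5=1 w2=0 clk=1 w3=0 w4=1 w0=1 w1=0
t3.Δ0 w5=1 w2=0 clk=1 w3=0 w4=1 w0=1 w1=0
t3.Δ1 w5=1 w2=0 clk=0 w3=0 w4=1 w0=1 w1=0
t4.Δ0 w5=1 w2=0 clk=0 w3=0 w4=1 w0=1 w1=0
t4.Δ1 w5=1 w2=0 clk=1 w3=0 w4=1 w0=1 w1=0
t4.Δ2 w5=1 w2=0 clk=1 w3=1 w4=0 w0=1 w1=0
t4.Δ3 w5=0 w2=0 clk=1 w3=1 w4=0 w0=1 w1=0
t5.Δ0 w5=0 w2=0 clk=1 w3=1 w4=0 w0=1 w1=0
t5.Δ1 w5=0 w2=0 clk=0 w3=1 w4=0 w0=1 w1=0
t6.Δ0 w5=0 w2=0 clk=0 w3=1 w4=0 w0=1 w1=0
t6.Δ1 w5=0 w2=0 clk=1 w3=1 w4=0 w0=1 w1=0
t6.Δ2 w5=0 w2=0 clk=1 w3=0 w4=1 w0=1 w1=0
t6.Δ3 w5=1 w2=0 clk=1 w3=0 w4=1 w0=1 w1=0
t7.Δ0 w5=1 w2=0 clk=1 w3=0 w4=1 w0=1 w1=0
t7.Δ1 w5=1 w2=0 clk=0 w3=0 w4=1 w0=1 w1=0
t8.Δ0 w5=1 w2=0 clk=0 w3=0 w4=1 w0=1 w1=0
t8.Δ1 w5=1 w2=0 clk=1 w3=0 w4=1 w0=1 w1=0
t8.Δ2 w5=1 w2=0 clk=1 w3=1 w4=0 w0=1 w1=0
t8.Δ3 w5=0 w2=0 clk=1 w3=1 w4=0 w0=1 w1=0
t9.Δ0 w5=0 w2=0 clk=1 w3=1 w4=0 w0=1 w1=0
t9.Δ1 w5=0 w2=0 clk=0 w3=1 w4=0 w0=1 w1=0
t10.Δ0 w5=0 w2=0 clk=0 w3=1 w4=0 w0=1 w1=0
t10.Δ1 w5=0 w2=0 clk=1 w3=1 w4=0 w0=1 w1=0
t10.Δ2 w5=0 w2=0 clk=1 w3=0 w4=1 w0=1 w1=0
t10.Δ3 w5=1 w2=0 clk=1 w3=0 w4=1 w0=1 w1=0
t11.Δ0 w5=1 w2=0 clk=1 w3=0 w4=1 w0=1 w1=0
t11.Δ1 w5=1 w2=0 clk=0 w3=0 w4=1 w0=1 w1=0
t12.Δ0 w5=1 w2=0 clk=0 w3=0 w4=1 w0=1 w1=0
t12.Δ1 w5=1 w2=0 clk=1 w3=0 w4=1 w0=1 w1=0
t12.Δ2 w5=1 w2=0 clk=1 w3=1 w4=0 w0=1 w1=0
t12.Δ3 w5=0 w2=0 clk=1 w3=1 w4=0 w0=1 w1=0
t13.Δ0 w5=0 w2=0 clk=1 w3=1 w4=0 w0=1 w1=0
t13.Δ1 w5=0 w2=0 clk=0 w3=1 w4=0 w0=1 w1=0
t14.Δ0 w5=0 w2=0 clk=0 w3=1 w4=0 w0=1 w1=0
t14.Δ1 w5=0 w2=0 clk=1 w3=1 w4=0 w0=1 w1=0
t14.Δ2 w5=0 w2=0 clk=1 w3=0 w4=1 w0=1 w1=0
t14.Δ3 w5=1 w2=0 clk=1 w3=0 w4=1 w0=1 w1=0
t15.Δ0 w5=1 w2=0 clk=1 w3=0 w4=1 w0=1 w1=0
t15.Δ1 w5=1 w2=0 clk=0 w3=0 w4=1 w0=1 w1=0
t16.Δ0 w5=1 w2=0 clk=0 w3=0 w4=1 w0=1 w1=0
t16.Δ1 w5=1 w2=0 clk=1 w3=0 w4=1 w0=1 w1=0
t16.Δ2 w5=1 w2=0 clk=1 w3=1 w4=0 w0=1 w1=0
t16.Δ3 w5=0 w2=0 clk=1 w3=1 w4=0 w0=1 w1=0
t17.Δ0 w5=0 w2=0 clk=1 w3=1 w4=0 w0=1 w1=0
t17.Δ1 w5=0 w2=0 clk=0 w3=1 w4=0 w0=1 w1=0
t18.Δ0 w5=0 w2=0 clk=0 w3=1 w4=0 w0=1 w1=0
t18.Δ1 w5=0 w2=0 clk=1 w3=1 w4=0 w0=1 w1=0
t18.Δ2 w5=0 w2=0 clk=1 w3=0 w4=1 w0=1 w1=0
t18.Δ3 w5=1 w2=0 clk=1 w3=0 w4=1 w0=1 w1=0

3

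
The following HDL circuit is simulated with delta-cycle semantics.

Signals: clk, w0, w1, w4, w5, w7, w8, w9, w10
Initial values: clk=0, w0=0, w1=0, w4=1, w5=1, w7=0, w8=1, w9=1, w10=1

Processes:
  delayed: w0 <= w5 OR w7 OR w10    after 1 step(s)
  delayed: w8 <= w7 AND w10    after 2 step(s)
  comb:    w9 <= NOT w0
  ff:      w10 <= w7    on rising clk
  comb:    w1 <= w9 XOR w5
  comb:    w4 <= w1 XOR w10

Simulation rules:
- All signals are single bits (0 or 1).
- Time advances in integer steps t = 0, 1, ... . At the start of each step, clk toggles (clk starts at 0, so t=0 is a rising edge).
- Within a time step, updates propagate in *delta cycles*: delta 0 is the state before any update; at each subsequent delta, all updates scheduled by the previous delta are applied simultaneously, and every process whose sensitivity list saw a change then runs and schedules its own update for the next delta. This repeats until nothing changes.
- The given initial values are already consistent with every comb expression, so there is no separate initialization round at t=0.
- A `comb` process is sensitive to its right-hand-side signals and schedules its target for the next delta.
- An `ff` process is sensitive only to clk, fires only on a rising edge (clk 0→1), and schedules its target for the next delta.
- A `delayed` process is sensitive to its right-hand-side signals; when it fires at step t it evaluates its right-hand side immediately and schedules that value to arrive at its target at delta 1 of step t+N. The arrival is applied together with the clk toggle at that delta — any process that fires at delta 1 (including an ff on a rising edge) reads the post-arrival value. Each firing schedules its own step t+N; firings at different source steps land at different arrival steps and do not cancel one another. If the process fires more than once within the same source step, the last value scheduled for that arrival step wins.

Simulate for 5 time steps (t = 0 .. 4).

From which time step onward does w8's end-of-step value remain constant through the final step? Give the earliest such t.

2

t=0 Δ0: w10=1 w1=0 w5=1 w7=0 w4=1 w0=0 w8=1 w9=1 clk=0
  Δ1: clk:0→1
  Δ2: w10:1→0
  Δ3: w4:1→0
  (3Δ to stable)
t=1 Δ0: w10=0 w1=0 w5=1 w7=0 w4=0 w0=0 w8=1 w9=1 clk=1
  Δ1: w0:0→1, clk:1→0
  Δ2: w9:1→0
  Δ3: w1:0→1
  Δ4: w4:0→1
  (4Δ to stable)
t=2 Δ0: w10=0 w1=1 w5=1 w7=0 w4=1 w0=1 w8=1 w9=0 clk=0
  Δ1: w8:1→0, clk:0→1
  (1Δ to stable)
t=3 Δ0: w10=0 w1=1 w5=1 w7=0 w4=1 w0=1 w8=0 w9=0 clk=1
  Δ1: clk:1→0
  (1Δ to stable)
t=4 Δ0: w10=0 w1=1 w5=1 w7=0 w4=1 w0=1 w8=0 w9=0 clk=0
  Δ1: clk:0→1
  (1Δ to stable)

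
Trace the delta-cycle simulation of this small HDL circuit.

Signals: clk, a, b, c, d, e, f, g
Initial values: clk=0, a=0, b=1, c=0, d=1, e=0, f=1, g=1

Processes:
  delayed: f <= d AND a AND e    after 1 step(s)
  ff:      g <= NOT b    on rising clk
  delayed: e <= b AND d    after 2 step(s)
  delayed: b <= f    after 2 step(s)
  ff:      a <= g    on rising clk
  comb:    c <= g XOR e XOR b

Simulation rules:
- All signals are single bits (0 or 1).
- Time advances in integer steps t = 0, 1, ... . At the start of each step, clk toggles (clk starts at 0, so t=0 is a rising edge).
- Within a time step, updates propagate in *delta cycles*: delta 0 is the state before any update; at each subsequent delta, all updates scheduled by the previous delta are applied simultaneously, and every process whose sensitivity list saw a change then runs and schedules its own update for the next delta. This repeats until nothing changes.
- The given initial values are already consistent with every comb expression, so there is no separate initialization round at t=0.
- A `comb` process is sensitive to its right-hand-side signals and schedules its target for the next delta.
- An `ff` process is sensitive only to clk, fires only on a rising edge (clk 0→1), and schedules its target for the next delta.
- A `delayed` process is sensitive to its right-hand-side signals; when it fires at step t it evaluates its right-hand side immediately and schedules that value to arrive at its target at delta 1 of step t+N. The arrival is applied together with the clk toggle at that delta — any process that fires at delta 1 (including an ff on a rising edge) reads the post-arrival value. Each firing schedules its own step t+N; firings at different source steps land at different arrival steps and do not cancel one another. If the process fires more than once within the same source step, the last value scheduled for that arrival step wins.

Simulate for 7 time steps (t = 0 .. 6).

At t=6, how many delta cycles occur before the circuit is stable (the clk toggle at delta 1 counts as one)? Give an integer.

t0.Δ0 a=0 d=1 b=1 c=0 g=1 clk=0 f=1 e=0
t0.Δ1 a=0 d=1 b=1 c=0 g=1 clk=1 f=1 e=0
t0.Δ2 a=1 d=1 b=1 c=0 g=0 clk=1 f=1 e=0
t0.Δ3 a=1 d=1 b=1 c=1 g=0 clk=1 f=1 e=0
t1.Δ0 a=1 d=1 b=1 c=1 g=0 clk=1 f=1 e=0
t1.Δ1 a=1 d=1 b=1 c=1 g=0 clk=0 f=0 e=0
t2.Δ0 a=1 d=1 b=1 c=1 g=0 clk=0 f=0 e=0
t2.Δ1 a=1 d=1 b=1 c=1 g=0 clk=1 f=0 e=0
t2.Δ2 a=0 d=1 b=1 c=1 g=0 clk=1 f=0 e=0
t3.Δ0 a=0 d=1 b=1 c=1 g=0 clk=1 f=0 e=0
t3.Δ1 a=0 d=1 b=0 c=1 g=0 clk=0 f=0 e=0
t3.Δ2 a=0 d=1 b=0 c=0 g=0 clk=0 f=0 e=0
t4.Δ0 a=0 d=1 b=0 c=0 g=0 clk=0 f=0 e=0
t4.Δ1 a=0 d=1 b=0 c=0 g=0 clk=1 f=0 e=0
t4.Δ2 a=0 d=1 b=0 c=0 g=1 clk=1 f=0 e=0
t4.Δ3 a=0 d=1 b=0 c=1 g=1 clk=1 f=0 e=0
t5.Δ0 a=0 d=1 b=0 c=1 g=1 clk=1 f=0 e=0
t5.Δ1 a=0 d=1 b=0 c=1 g=1 clk=0 f=0 e=0
t6.Δ0 a=0 d=1 b=0 c=1 g=1 clk=0 f=0 e=0
t6.Δ1 a=0 d=1 b=0 c=1 g=1 clk=1 f=0 e=0
t6.Δ2 a=1 d=1 b=0 c=1 g=1 clk=1 f=0 e=0

2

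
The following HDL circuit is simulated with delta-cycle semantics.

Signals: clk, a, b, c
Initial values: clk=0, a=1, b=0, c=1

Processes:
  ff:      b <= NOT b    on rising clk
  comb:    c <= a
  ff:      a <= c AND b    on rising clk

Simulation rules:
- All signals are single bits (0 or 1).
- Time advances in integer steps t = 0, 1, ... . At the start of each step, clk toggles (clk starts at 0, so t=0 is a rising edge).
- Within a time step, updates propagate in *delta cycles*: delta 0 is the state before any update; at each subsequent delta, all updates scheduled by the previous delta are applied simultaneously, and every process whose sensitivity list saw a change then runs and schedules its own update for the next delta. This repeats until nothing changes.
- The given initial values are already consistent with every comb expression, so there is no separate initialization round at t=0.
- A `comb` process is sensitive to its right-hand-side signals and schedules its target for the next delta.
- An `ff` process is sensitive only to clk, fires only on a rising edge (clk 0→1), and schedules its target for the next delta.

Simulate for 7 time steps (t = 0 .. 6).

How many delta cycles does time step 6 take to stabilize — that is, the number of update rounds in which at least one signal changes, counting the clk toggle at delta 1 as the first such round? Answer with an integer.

2

t0.Δ0 b=0 a=1 c=1 clk=0
t0.Δ1 b=0 a=1 c=1 clk=1
t0.Δ2 b=1 a=0 c=1 clk=1
t0.Δ3 b=1 a=0 c=0 clk=1
t1.Δ0 b=1 a=0 c=0 clk=1
t1.Δ1 b=1 a=0 c=0 clk=0
t2.Δ0 b=1 a=0 c=0 clk=0
t2.Δ1 b=1 a=0 c=0 clk=1
t2.Δ2 b=0 a=0 c=0 clk=1
t3.Δ0 b=0 a=0 c=0 clk=1
t3.Δ1 b=0 a=0 c=0 clk=0
t4.Δ0 b=0 a=0 c=0 clk=0
t4.Δ1 b=0 a=0 c=0 clk=1
t4.Δ2 b=1 a=0 c=0 clk=1
t5.Δ0 b=1 a=0 c=0 clk=1
t5.Δ1 b=1 a=0 c=0 clk=0
t6.Δ0 b=1 a=0 c=0 clk=0
t6.Δ1 b=1 a=0 c=0 clk=1
t6.Δ2 b=0 a=0 c=0 clk=1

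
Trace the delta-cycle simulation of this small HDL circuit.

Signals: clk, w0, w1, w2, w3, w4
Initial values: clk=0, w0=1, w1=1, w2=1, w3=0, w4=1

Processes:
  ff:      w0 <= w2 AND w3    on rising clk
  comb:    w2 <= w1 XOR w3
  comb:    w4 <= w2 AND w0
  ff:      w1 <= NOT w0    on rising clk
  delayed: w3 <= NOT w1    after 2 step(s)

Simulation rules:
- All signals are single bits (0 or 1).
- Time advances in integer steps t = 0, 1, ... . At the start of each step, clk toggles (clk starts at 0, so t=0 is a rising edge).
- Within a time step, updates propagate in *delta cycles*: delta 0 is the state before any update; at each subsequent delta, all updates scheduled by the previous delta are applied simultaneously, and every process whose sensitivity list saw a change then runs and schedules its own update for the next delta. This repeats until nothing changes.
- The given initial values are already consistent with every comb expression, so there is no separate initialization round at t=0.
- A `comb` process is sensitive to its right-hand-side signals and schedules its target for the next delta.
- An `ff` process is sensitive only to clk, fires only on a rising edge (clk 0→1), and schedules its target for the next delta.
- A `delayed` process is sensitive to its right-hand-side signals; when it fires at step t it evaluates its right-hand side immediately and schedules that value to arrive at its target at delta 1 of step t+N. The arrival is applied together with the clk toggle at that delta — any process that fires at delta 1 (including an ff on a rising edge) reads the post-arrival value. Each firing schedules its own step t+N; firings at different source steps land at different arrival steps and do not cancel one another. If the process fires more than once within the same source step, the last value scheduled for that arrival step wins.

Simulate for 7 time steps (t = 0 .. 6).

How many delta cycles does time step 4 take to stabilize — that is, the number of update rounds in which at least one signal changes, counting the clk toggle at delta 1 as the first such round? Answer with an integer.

t0.Δ0 w1=1 clk=0 w3=0 w2=1 w0=1 w4=1
t0.Δ1 w1=1 clk=1 w3=0 w2=1 w0=1 w4=1
t0.Δ2 w1=0 clk=1 w3=0 w2=1 w0=0 w4=1
t0.Δ3 w1=0 clk=1 w3=0 w2=0 w0=0 w4=0
t1.Δ0 w1=0 clk=1 w3=0 w2=0 w0=0 w4=0
t1.Δ1 w1=0 clk=0 w3=0 w2=0 w0=0 w4=0
t2.Δ0 w1=0 clk=0 w3=0 w2=0 w0=0 w4=0
t2.Δ1 w1=0 clk=1 w3=1 w2=0 w0=0 w4=0
t2.Δ2 w1=1 clk=1 w3=1 w2=1 w0=0 w4=0
t2.Δ3 w1=1 clk=1 w3=1 w2=0 w0=0 w4=0
t3.Δ0 w1=1 clk=1 w3=1 w2=0 w0=0 w4=0
t3.Δ1 w1=1 clk=0 w3=1 w2=0 w0=0 w4=0
t4.Δ0 w1=1 clk=0 w3=1 w2=0 w0=0 w4=0
t4.Δ1 w1=1 clk=1 w3=0 w2=0 w0=0 w4=0
t4.Δ2 w1=1 clk=1 w3=0 w2=1 w0=0 w4=0
t5.Δ0 w1=1 clk=1 w3=0 w2=1 w0=0 w4=0
t5.Δ1 w1=1 clk=0 w3=0 w2=1 w0=0 w4=0
t6.Δ0 w1=1 clk=0 w3=0 w2=1 w0=0 w4=0
t6.Δ1 w1=1 clk=1 w3=0 w2=1 w0=0 w4=0

2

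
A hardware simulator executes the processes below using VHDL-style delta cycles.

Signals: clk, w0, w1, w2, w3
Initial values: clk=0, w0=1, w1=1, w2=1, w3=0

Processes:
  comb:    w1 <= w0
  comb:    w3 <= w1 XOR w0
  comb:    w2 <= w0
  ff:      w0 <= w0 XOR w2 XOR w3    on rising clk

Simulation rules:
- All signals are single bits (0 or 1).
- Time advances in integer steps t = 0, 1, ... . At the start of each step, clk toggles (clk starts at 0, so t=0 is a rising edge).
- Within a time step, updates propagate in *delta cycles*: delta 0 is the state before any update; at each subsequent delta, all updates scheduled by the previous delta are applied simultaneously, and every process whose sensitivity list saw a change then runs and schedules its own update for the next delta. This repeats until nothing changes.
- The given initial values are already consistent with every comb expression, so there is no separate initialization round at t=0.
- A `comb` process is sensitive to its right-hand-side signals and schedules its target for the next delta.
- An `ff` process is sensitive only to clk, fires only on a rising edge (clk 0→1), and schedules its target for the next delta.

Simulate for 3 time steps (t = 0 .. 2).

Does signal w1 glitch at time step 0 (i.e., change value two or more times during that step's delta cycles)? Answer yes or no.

no

t=0 Δ0: w3=0 clk=0 w1=1 w0=1 w2=1
  Δ1: clk:0→1
  Δ2: w0:1→0
  Δ3: w3:0→1, w1:1→0, w2:1→0
  Δ4: w3:1→0
  (4Δ to stable)
t=1 Δ0: w3=0 clk=1 w1=0 w0=0 w2=0
  Δ1: clk:1→0
  (1Δ to stable)
t=2 Δ0: w3=0 clk=0 w1=0 w0=0 w2=0
  Δ1: clk:0→1
  (1Δ to stable)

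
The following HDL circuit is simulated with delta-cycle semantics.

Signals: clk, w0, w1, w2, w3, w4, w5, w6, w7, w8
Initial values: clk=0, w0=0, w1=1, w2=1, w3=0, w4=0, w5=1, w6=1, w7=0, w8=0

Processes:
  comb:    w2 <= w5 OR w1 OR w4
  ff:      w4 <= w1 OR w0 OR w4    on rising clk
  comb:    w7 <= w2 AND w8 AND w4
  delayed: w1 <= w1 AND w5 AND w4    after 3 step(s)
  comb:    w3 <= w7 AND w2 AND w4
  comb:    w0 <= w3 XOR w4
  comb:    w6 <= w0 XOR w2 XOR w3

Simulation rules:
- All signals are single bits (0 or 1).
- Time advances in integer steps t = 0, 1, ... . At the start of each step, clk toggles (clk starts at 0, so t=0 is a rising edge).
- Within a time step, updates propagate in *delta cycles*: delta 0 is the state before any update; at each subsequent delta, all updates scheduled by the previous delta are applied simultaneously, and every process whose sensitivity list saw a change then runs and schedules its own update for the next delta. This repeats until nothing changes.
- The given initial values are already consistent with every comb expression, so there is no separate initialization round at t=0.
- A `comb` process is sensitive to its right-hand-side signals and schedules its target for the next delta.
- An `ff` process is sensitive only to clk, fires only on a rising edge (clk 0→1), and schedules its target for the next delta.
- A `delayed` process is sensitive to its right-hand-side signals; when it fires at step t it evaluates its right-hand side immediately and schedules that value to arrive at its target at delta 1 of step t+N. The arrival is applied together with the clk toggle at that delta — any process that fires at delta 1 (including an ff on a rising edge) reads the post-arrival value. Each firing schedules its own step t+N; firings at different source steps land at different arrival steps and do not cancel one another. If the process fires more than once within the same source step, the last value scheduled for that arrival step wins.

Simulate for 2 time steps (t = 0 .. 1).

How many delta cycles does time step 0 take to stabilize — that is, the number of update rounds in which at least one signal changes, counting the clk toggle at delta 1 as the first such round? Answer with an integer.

4

[bits: w6,w7,w0,clk,w5,w4,w3,w1,w2,w8]
t=0: Δ0=1000100110 Δ1=1001100110 Δ2=1001110110 Δ3=1011110110 Δ4=0011110110 | 4Δ
t=1: Δ0=0011110110 Δ1=0010110110 | 1Δ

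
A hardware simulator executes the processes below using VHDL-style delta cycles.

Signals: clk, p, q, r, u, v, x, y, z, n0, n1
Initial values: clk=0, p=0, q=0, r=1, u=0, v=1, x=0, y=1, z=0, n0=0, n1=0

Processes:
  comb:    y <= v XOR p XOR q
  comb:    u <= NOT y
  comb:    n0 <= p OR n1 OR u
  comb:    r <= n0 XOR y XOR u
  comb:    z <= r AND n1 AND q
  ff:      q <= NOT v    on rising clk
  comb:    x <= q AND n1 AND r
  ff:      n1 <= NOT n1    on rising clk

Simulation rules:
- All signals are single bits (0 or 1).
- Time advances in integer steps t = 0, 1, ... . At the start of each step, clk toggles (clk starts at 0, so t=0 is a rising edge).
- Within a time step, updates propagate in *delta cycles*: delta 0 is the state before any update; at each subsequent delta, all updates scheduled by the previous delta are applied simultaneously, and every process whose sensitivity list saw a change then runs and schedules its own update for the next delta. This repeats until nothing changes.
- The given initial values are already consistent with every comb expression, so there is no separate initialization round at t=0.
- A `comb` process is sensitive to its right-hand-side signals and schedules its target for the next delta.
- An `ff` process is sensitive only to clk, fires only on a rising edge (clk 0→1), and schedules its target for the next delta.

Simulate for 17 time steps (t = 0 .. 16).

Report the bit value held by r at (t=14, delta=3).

t=0 Δ0: clk=0 v=1 u=0 y=1 n1=0 p=0 z=0 n0=0 x=0 q=0 r=1
  Δ1: clk:0→1
  Δ2: n1:0→1
  Δ3: n0:0→1
  Δ4: r:1→0
  (4Δ to stable)
t=1 Δ0: clk=1 v=1 u=0 y=1 n1=1 p=0 z=0 n0=1 x=0 q=0 r=0
  Δ1: clk:1→0
  (1Δ to stable)
t=2 Δ0: clk=0 v=1 u=0 y=1 n1=1 p=0 z=0 n0=1 x=0 q=0 r=0
  Δ1: clk:0→1
  Δ2: n1:1→0
  Δ3: n0:1→0
  Δ4: r:0→1
  (4Δ to stable)
t=3 Δ0: clk=1 v=1 u=0 y=1 n1=0 p=0 z=0 n0=0 x=0 q=0 r=1
  Δ1: clk:1→0
  (1Δ to stable)
t=4 Δ0: clk=0 v=1 u=0 y=1 n1=0 p=0 z=0 n0=0 x=0 q=0 r=1
  Δ1: clk:0→1
  Δ2: n1:0→1
  Δ3: n0:0→1
  Δ4: r:1→0
  (4Δ to stable)
t=5 Δ0: clk=1 v=1 u=0 y=1 n1=1 p=0 z=0 n0=1 x=0 q=0 r=0
  Δ1: clk:1→0
  (1Δ to stable)
t=6 Δ0: clk=0 v=1 u=0 y=1 n1=1 p=0 z=0 n0=1 x=0 q=0 r=0
  Δ1: clk:0→1
  Δ2: n1:1→0
  Δ3: n0:1→0
  Δ4: r:0→1
  (4Δ to stable)
t=7 Δ0: clk=1 v=1 u=0 y=1 n1=0 p=0 z=0 n0=0 x=0 q=0 r=1
  Δ1: clk:1→0
  (1Δ to stable)
t=8 Δ0: clk=0 v=1 u=0 y=1 n1=0 p=0 z=0 n0=0 x=0 q=0 r=1
  Δ1: clk:0→1
  Δ2: n1:0→1
  Δ3: n0:0→1
  Δ4: r:1→0
  (4Δ to stable)
t=9 Δ0: clk=1 v=1 u=0 y=1 n1=1 p=0 z=0 n0=1 x=0 q=0 r=0
  Δ1: clk:1→0
  (1Δ to stable)
t=10 Δ0: clk=0 v=1 u=0 y=1 n1=1 p=0 z=0 n0=1 x=0 q=0 r=0
  Δ1: clk:0→1
  Δ2: n1:1→0
  Δ3: n0:1→0
  Δ4: r:0→1
  (4Δ to stable)
t=11 Δ0: clk=1 v=1 u=0 y=1 n1=0 p=0 z=0 n0=0 x=0 q=0 r=1
  Δ1: clk:1→0
  (1Δ to stable)
t=12 Δ0: clk=0 v=1 u=0 y=1 n1=0 p=0 z=0 n0=0 x=0 q=0 r=1
  Δ1: clk:0→1
  Δ2: n1:0→1
  Δ3: n0:0→1
  Δ4: r:1→0
  (4Δ to stable)
t=13 Δ0: clk=1 v=1 u=0 y=1 n1=1 p=0 z=0 n0=1 x=0 q=0 r=0
  Δ1: clk:1→0
  (1Δ to stable)
t=14 Δ0: clk=0 v=1 u=0 y=1 n1=1 p=0 z=0 n0=1 x=0 q=0 r=0
  Δ1: clk:0→1
  Δ2: n1:1→0
  Δ3: n0:1→0
  Δ4: r:0→1
  (4Δ to stable)
t=15 Δ0: clk=1 v=1 u=0 y=1 n1=0 p=0 z=0 n0=0 x=0 q=0 r=1
  Δ1: clk:1→0
  (1Δ to stable)
t=16 Δ0: clk=0 v=1 u=0 y=1 n1=0 p=0 z=0 n0=0 x=0 q=0 r=1
  Δ1: clk:0→1
  Δ2: n1:0→1
  Δ3: n0:0→1
  Δ4: r:1→0
  (4Δ to stable)

0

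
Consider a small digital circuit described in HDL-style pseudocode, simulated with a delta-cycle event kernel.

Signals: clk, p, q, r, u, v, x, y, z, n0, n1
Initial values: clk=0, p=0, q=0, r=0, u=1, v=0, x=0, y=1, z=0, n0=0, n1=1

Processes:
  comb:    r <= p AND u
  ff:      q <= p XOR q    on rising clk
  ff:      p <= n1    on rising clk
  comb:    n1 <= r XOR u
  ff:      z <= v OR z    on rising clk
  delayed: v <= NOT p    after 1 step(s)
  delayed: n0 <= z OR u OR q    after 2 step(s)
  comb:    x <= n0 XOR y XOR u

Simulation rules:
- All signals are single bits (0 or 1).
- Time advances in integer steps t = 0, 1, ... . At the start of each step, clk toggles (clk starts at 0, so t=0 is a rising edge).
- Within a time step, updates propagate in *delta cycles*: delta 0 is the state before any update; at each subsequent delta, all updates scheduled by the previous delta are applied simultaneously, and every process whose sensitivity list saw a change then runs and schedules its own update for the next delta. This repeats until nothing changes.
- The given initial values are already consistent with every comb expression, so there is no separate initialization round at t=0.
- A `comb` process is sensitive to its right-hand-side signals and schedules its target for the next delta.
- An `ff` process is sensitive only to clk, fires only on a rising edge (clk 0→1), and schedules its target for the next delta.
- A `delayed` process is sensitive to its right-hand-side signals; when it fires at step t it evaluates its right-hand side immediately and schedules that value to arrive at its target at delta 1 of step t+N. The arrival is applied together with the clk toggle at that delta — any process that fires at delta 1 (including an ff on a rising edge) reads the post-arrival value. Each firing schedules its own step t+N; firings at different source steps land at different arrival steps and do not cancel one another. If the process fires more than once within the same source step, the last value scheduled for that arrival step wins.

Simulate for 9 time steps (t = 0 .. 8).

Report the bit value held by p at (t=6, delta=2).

t=0 Δ0: z=0 q=0 n0=0 y=1 u=1 x=0 clk=0 v=0 n1=1 r=0 p=0
  Δ1: clk:0→1
  Δ2: p:0→1
  Δ3: r:0→1
  Δ4: n1:1→0
  (4Δ to stable)
t=1 Δ0: z=0 q=0 n0=0 y=1 u=1 x=0 clk=1 v=0 n1=0 r=1 p=1
  Δ1: clk:1→0
  (1Δ to stable)
t=2 Δ0: z=0 q=0 n0=0 y=1 u=1 x=0 clk=0 v=0 n1=0 r=1 p=1
  Δ1: clk:0→1
  Δ2: q:0→1, p:1→0
  Δ3: r:1→0
  Δ4: n1:0→1
  (4Δ to stable)
t=3 Δ0: z=0 q=1 n0=0 y=1 u=1 x=0 clk=1 v=0 n1=1 r=0 p=0
  Δ1: clk:1→0, v:0→1
  (1Δ to stable)
t=4 Δ0: z=0 q=1 n0=0 y=1 u=1 x=0 clk=0 v=1 n1=1 r=0 p=0
  Δ1: n0:0→1, clk:0→1
  Δ2: z:0→1, x:0→1, p:0→1
  Δ3: r:0→1
  Δ4: n1:1→0
  (4Δ to stable)
t=5 Δ0: z=1 q=1 n0=1 y=1 u=1 x=1 clk=1 v=1 n1=0 r=1 p=1
  Δ1: clk:1→0, v:1→0
  (1Δ to stable)
t=6 Δ0: z=1 q=1 n0=1 y=1 u=1 x=1 clk=0 v=0 n1=0 r=1 p=1
  Δ1: clk:0→1
  Δ2: q:1→0, p:1→0
  Δ3: r:1→0
  Δ4: n1:0→1
  (4Δ to stable)
t=7 Δ0: z=1 q=0 n0=1 y=1 u=1 x=1 clk=1 v=0 n1=1 r=0 p=0
  Δ1: clk:1→0, v:0→1
  (1Δ to stable)
t=8 Δ0: z=1 q=0 n0=1 y=1 u=1 x=1 clk=0 v=1 n1=1 r=0 p=0
  Δ1: clk:0→1
  Δ2: p:0→1
  Δ3: r:0→1
  Δ4: n1:1→0
  (4Δ to stable)

0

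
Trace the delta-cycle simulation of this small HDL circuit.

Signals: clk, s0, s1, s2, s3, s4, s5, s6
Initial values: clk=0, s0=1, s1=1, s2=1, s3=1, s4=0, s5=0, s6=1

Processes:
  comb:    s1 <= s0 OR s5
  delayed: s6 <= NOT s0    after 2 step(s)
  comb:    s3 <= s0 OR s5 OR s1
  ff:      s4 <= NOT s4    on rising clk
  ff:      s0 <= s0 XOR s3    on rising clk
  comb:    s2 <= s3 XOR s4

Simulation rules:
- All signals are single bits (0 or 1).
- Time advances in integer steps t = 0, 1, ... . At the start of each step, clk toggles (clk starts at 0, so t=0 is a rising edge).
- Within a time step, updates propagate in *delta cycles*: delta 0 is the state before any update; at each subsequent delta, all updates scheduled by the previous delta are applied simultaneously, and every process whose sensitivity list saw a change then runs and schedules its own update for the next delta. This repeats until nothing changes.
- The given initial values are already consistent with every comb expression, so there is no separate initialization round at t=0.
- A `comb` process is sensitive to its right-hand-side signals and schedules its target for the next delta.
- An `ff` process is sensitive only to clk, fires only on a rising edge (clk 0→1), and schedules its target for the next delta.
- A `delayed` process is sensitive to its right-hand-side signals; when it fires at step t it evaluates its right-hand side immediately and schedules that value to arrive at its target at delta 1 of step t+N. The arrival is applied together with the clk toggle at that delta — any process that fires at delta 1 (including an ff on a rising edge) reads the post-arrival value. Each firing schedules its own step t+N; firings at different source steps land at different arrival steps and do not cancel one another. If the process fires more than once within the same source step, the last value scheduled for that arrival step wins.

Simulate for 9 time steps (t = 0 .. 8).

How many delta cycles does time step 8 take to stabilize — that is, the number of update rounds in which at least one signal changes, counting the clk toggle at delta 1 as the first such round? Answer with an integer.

t0.Δ0 s4=0 s3=1 s2=1 s5=0 clk=0 s6=1 s0=1 s1=1
t0.Δ1 s4=0 s3=1 s2=1 s5=0 clk=1 s6=1 s0=1 s1=1
t0.Δ2 s4=1 s3=1 s2=1 s5=0 clk=1 s6=1 s0=0 s1=1
t0.Δ3 s4=1 s3=1 s2=0 s5=0 clk=1 s6=1 s0=0 s1=0
t0.Δ4 s4=1 s3=0 s2=0 s5=0 clk=1 s6=1 s0=0 s1=0
t0.Δ5 s4=1 s3=0 s2=1 s5=0 clk=1 s6=1 s0=0 s1=0
t1.Δ0 s4=1 s3=0 s2=1 s5=0 clk=1 s6=1 s0=0 s1=0
t1.Δ1 s4=1 s3=0 s2=1 s5=0 clk=0 s6=1 s0=0 s1=0
t2.Δ0 s4=1 s3=0 s2=1 s5=0 clk=0 s6=1 s0=0 s1=0
t2.Δ1 s4=1 s3=0 s2=1 s5=0 clk=1 s6=1 s0=0 s1=0
t2.Δ2 s4=0 s3=0 s2=1 s5=0 clk=1 s6=1 s0=0 s1=0
t2.Δ3 s4=0 s3=0 s2=0 s5=0 clk=1 s6=1 s0=0 s1=0
t3.Δ0 s4=0 s3=0 s2=0 s5=0 clk=1 s6=1 s0=0 s1=0
t3.Δ1 s4=0 s3=0 s2=0 s5=0 clk=0 s6=1 s0=0 s1=0
t4.Δ0 s4=0 s3=0 s2=0 s5=0 clk=0 s6=1 s0=0 s1=0
t4.Δ1 s4=0 s3=0 s2=0 s5=0 clk=1 s6=1 s0=0 s1=0
t4.Δ2 s4=1 s3=0 s2=0 s5=0 clk=1 s6=1 s0=0 s1=0
t4.Δ3 s4=1 s3=0 s2=1 s5=0 clk=1 s6=1 s0=0 s1=0
t5.Δ0 s4=1 s3=0 s2=1 s5=0 clk=1 s6=1 s0=0 s1=0
t5.Δ1 s4=1 s3=0 s2=1 s5=0 clk=0 s6=1 s0=0 s1=0
t6.Δ0 s4=1 s3=0 s2=1 s5=0 clk=0 s6=1 s0=0 s1=0
t6.Δ1 s4=1 s3=0 s2=1 s5=0 clk=1 s6=1 s0=0 s1=0
t6.Δ2 s4=0 s3=0 s2=1 s5=0 clk=1 s6=1 s0=0 s1=0
t6.Δ3 s4=0 s3=0 s2=0 s5=0 clk=1 s6=1 s0=0 s1=0
t7.Δ0 s4=0 s3=0 s2=0 s5=0 clk=1 s6=1 s0=0 s1=0
t7.Δ1 s4=0 s3=0 s2=0 s5=0 clk=0 s6=1 s0=0 s1=0
t8.Δ0 s4=0 s3=0 s2=0 s5=0 clk=0 s6=1 s0=0 s1=0
t8.Δ1 s4=0 s3=0 s2=0 s5=0 clk=1 s6=1 s0=0 s1=0
t8.Δ2 s4=1 s3=0 s2=0 s5=0 clk=1 s6=1 s0=0 s1=0
t8.Δ3 s4=1 s3=0 s2=1 s5=0 clk=1 s6=1 s0=0 s1=0

3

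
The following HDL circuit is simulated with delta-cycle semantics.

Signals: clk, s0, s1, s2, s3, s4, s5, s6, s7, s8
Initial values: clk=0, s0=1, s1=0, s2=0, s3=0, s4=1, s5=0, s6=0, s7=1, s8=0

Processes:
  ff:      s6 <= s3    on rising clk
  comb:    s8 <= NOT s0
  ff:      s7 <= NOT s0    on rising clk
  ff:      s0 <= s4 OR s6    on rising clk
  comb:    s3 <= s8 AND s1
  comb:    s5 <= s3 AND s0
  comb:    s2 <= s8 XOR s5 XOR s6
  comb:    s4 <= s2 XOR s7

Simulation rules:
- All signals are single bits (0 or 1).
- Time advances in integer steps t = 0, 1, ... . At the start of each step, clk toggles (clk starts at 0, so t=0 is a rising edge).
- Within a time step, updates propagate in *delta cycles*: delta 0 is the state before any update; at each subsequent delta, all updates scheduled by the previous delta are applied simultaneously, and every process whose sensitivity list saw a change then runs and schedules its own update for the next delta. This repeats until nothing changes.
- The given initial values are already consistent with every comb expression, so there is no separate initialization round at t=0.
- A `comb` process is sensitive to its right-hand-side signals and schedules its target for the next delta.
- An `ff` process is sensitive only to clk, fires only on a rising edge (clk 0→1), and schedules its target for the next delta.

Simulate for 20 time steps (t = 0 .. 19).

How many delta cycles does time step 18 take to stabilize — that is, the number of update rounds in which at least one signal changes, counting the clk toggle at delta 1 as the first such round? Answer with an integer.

3

t=0 Δ0: s7=1 s4=1 s8=0 s1=0 s0=1 s3=0 s6=0 s2=0 clk=0 s5=0
  Δ1: clk:0→1
  Δ2: s7:1→0
  Δ3: s4:1→0
  (3Δ to stable)
t=1 Δ0: s7=0 s4=0 s8=0 s1=0 s0=1 s3=0 s6=0 s2=0 clk=1 s5=0
  Δ1: clk:1→0
  (1Δ to stable)
t=2 Δ0: s7=0 s4=0 s8=0 s1=0 s0=1 s3=0 s6=0 s2=0 clk=0 s5=0
  Δ1: clk:0→1
  Δ2: s0:1→0
  Δ3: s8:0→1
  Δ4: s2:0→1
  Δ5: s4:0→1
  (5Δ to stable)
t=3 Δ0: s7=0 s4=1 s8=1 s1=0 s0=0 s3=0 s6=0 s2=1 clk=1 s5=0
  Δ1: clk:1→0
  (1Δ to stable)
t=4 Δ0: s7=0 s4=1 s8=1 s1=0 s0=0 s3=0 s6=0 s2=1 clk=0 s5=0
  Δ1: clk:0→1
  Δ2: s7:0→1, s0:0→1
  Δ3: s4:1→0, s8:1→0
  Δ4: s2:1→0
  Δ5: s4:0→1
  (5Δ to stable)
t=5 Δ0: s7=1 s4=1 s8=0 s1=0 s0=1 s3=0 s6=0 s2=0 clk=1 s5=0
  Δ1: clk:1→0
  (1Δ to stable)
t=6 Δ0: s7=1 s4=1 s8=0 s1=0 s0=1 s3=0 s6=0 s2=0 clk=0 s5=0
  Δ1: clk:0→1
  Δ2: s7:1→0
  Δ3: s4:1→0
  (3Δ to stable)
t=7 Δ0: s7=0 s4=0 s8=0 s1=0 s0=1 s3=0 s6=0 s2=0 clk=1 s5=0
  Δ1: clk:1→0
  (1Δ to stable)
t=8 Δ0: s7=0 s4=0 s8=0 s1=0 s0=1 s3=0 s6=0 s2=0 clk=0 s5=0
  Δ1: clk:0→1
  Δ2: s0:1→0
  Δ3: s8:0→1
  Δ4: s2:0→1
  Δ5: s4:0→1
  (5Δ to stable)
t=9 Δ0: s7=0 s4=1 s8=1 s1=0 s0=0 s3=0 s6=0 s2=1 clk=1 s5=0
  Δ1: clk:1→0
  (1Δ to stable)
t=10 Δ0: s7=0 s4=1 s8=1 s1=0 s0=0 s3=0 s6=0 s2=1 clk=0 s5=0
  Δ1: clk:0→1
  Δ2: s7:0→1, s0:0→1
  Δ3: s4:1→0, s8:1→0
  Δ4: s2:1→0
  Δ5: s4:0→1
  (5Δ to stable)
t=11 Δ0: s7=1 s4=1 s8=0 s1=0 s0=1 s3=0 s6=0 s2=0 clk=1 s5=0
  Δ1: clk:1→0
  (1Δ to stable)
t=12 Δ0: s7=1 s4=1 s8=0 s1=0 s0=1 s3=0 s6=0 s2=0 clk=0 s5=0
  Δ1: clk:0→1
  Δ2: s7:1→0
  Δ3: s4:1→0
  (3Δ to stable)
t=13 Δ0: s7=0 s4=0 s8=0 s1=0 s0=1 s3=0 s6=0 s2=0 clk=1 s5=0
  Δ1: clk:1→0
  (1Δ to stable)
t=14 Δ0: s7=0 s4=0 s8=0 s1=0 s0=1 s3=0 s6=0 s2=0 clk=0 s5=0
  Δ1: clk:0→1
  Δ2: s0:1→0
  Δ3: s8:0→1
  Δ4: s2:0→1
  Δ5: s4:0→1
  (5Δ to stable)
t=15 Δ0: s7=0 s4=1 s8=1 s1=0 s0=0 s3=0 s6=0 s2=1 clk=1 s5=0
  Δ1: clk:1→0
  (1Δ to stable)
t=16 Δ0: s7=0 s4=1 s8=1 s1=0 s0=0 s3=0 s6=0 s2=1 clk=0 s5=0
  Δ1: clk:0→1
  Δ2: s7:0→1, s0:0→1
  Δ3: s4:1→0, s8:1→0
  Δ4: s2:1→0
  Δ5: s4:0→1
  (5Δ to stable)
t=17 Δ0: s7=1 s4=1 s8=0 s1=0 s0=1 s3=0 s6=0 s2=0 clk=1 s5=0
  Δ1: clk:1→0
  (1Δ to stable)
t=18 Δ0: s7=1 s4=1 s8=0 s1=0 s0=1 s3=0 s6=0 s2=0 clk=0 s5=0
  Δ1: clk:0→1
  Δ2: s7:1→0
  Δ3: s4:1→0
  (3Δ to stable)
t=19 Δ0: s7=0 s4=0 s8=0 s1=0 s0=1 s3=0 s6=0 s2=0 clk=1 s5=0
  Δ1: clk:1→0
  (1Δ to stable)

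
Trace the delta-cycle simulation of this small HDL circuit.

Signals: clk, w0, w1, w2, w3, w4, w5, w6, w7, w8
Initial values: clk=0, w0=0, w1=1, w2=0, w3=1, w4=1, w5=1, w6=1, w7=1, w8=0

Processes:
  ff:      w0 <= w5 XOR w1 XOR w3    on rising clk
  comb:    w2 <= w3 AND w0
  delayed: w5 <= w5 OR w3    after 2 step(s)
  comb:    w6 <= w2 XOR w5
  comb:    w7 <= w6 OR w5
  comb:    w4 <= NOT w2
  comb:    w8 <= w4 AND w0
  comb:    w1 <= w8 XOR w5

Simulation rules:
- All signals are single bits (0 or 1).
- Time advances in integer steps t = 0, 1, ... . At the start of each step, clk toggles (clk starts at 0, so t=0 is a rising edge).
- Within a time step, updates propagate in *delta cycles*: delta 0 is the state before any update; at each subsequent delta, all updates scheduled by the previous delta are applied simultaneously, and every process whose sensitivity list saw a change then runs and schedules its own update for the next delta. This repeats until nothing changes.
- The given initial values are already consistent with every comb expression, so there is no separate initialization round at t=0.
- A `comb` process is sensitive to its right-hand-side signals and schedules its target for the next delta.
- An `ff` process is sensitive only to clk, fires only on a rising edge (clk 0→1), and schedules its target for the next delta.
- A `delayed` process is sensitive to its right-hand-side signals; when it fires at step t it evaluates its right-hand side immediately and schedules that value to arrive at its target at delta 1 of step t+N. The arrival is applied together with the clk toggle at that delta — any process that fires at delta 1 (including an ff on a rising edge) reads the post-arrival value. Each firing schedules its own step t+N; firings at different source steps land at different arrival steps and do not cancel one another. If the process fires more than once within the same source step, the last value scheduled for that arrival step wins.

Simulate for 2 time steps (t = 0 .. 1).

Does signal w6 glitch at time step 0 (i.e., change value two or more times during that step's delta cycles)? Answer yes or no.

no

[bits: w2,w1,w0,w8,w5,w7,w6,w3,clk,w4]
t=0: Δ0=0100111101 Δ1=0100111111 Δ2=0110111111 Δ3=1111111111 Δ4=1011110110 Δ5=1010110110 Δ6=1110110110 | 6Δ
t=1: Δ0=1110110110 Δ1=1110110100 | 1Δ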